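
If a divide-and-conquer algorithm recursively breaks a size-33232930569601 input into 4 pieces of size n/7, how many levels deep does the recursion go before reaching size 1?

For divide and conquer with division factor 7:

Problem sizes at each level:
Level 0: 33232930569601
Level 1: 4747561509943
Level 2: 678223072849
Level 3: 96889010407
Level 4: 13841287201
Level 5: 1977326743
Level 6: 282475249
Level 7: 40353607
Level 8: 5764801
Level 9: 823543
Level 10: 117649
Level 11: 16807
Level 12: 2401
Level 13: 343
Level 14: 49
Level 15: 7
Level 16: 1

The root is level 0 and the size-1 base case is level 16 (the tree spans levels 0 through 16, i.e. 17 levels counting the root), so the depth is the number of divisions: log_7(33232930569601) = 16

The recursion tree depth is log_7(33232930569601) = 16. At each level, the problem size is divided by 7, so it takes 16 divisions to reduce to a base case of size 1. The algorithm makes 4 recursive calls at each level.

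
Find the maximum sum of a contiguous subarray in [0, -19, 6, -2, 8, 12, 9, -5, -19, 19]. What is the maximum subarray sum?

Using Kadane's algorithm on [0, -19, 6, -2, 8, 12, 9, -5, -19, 19]:

Scanning through the array:
Position 1 (value -19): max_ending_here = -19, max_so_far = 0
Position 2 (value 6): max_ending_here = 6, max_so_far = 6
Position 3 (value -2): max_ending_here = 4, max_so_far = 6
Position 4 (value 8): max_ending_here = 12, max_so_far = 12
Position 5 (value 12): max_ending_here = 24, max_so_far = 24
Position 6 (value 9): max_ending_here = 33, max_so_far = 33
Position 7 (value -5): max_ending_here = 28, max_so_far = 33
Position 8 (value -19): max_ending_here = 9, max_so_far = 33
Position 9 (value 19): max_ending_here = 28, max_so_far = 33

Maximum subarray: [6, -2, 8, 12, 9]
Maximum sum: 33

The maximum subarray is [6, -2, 8, 12, 9] with sum 33. This subarray runs from index 2 to index 6.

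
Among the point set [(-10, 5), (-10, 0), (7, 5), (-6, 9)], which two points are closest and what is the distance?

Computing all pairwise distances among 4 points:

d((-10, 5), (-10, 0)) = 5.0 <-- minimum
d((-10, 5), (7, 5)) = 17.0
d((-10, 5), (-6, 9)) = 5.6569
d((-10, 0), (7, 5)) = 17.72
d((-10, 0), (-6, 9)) = 9.8489
d((7, 5), (-6, 9)) = 13.6015

Closest pair: (-10, 5) and (-10, 0) with distance 5.0

The closest pair is (-10, 5) and (-10, 0) with Euclidean distance 5.0. For 4 points, brute-force pairwise comparison is shown above. For large n, the divide-and-conquer algorithm (sort by x, recurse on halves, check the dividing strip) achieves O(n log n).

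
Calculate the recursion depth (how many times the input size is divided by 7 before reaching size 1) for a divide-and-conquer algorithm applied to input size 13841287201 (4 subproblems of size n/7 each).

For divide and conquer with division factor 7:

Problem sizes at each level:
Level 0: 13841287201
Level 1: 1977326743
Level 2: 282475249
Level 3: 40353607
Level 4: 5764801
Level 5: 823543
Level 6: 117649
Level 7: 16807
Level 8: 2401
Level 9: 343
Level 10: 49
Level 11: 7
Level 12: 1

The root is level 0 and the size-1 base case is level 12 (the tree spans levels 0 through 12, i.e. 13 levels counting the root), so the depth is the number of divisions: log_7(13841287201) = 12

The recursion tree depth is log_7(13841287201) = 12. At each level, the problem size is divided by 7, so it takes 12 divisions to reduce to a base case of size 1. The algorithm makes 4 recursive calls at each level.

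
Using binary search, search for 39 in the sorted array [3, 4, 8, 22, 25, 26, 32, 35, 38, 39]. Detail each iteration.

Binary search for 39 in [3, 4, 8, 22, 25, 26, 32, 35, 38, 39]:

lo=0, hi=9, mid=4, arr[mid]=25 -> 25 < 39, search right half
lo=5, hi=9, mid=7, arr[mid]=35 -> 35 < 39, search right half
lo=8, hi=9, mid=8, arr[mid]=38 -> 38 < 39, search right half
lo=9, hi=9, mid=9, arr[mid]=39 -> Found target at index 9!

Binary search finds 39 at index 9 after 4 comparisons. The search repeatedly halves the search space by comparing with the middle element.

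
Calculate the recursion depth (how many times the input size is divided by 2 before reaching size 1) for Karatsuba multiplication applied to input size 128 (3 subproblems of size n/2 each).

For divide and conquer with division factor 2:

Problem sizes at each level:
Level 0: 128
Level 1: 64
Level 2: 32
Level 3: 16
Level 4: 8
Level 5: 4
Level 6: 2
Level 7: 1

The root is level 0 and the size-1 base case is level 7 (the tree spans levels 0 through 7, i.e. 8 levels counting the root), so the depth is the number of divisions: log_2(128) = 7

The recursion tree depth is log_2(128) = 7. At each level, the problem size is divided by 2, so it takes 7 divisions to reduce to a base case of size 1. The algorithm makes 3 recursive calls at each level.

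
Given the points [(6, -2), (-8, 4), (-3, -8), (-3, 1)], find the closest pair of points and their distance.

Computing all pairwise distances among 4 points:

d((6, -2), (-8, 4)) = 15.2315
d((6, -2), (-3, -8)) = 10.8167
d((6, -2), (-3, 1)) = 9.4868
d((-8, 4), (-3, -8)) = 13.0
d((-8, 4), (-3, 1)) = 5.831 <-- minimum
d((-3, -8), (-3, 1)) = 9.0

Closest pair: (-8, 4) and (-3, 1) with distance 5.831

The closest pair is (-8, 4) and (-3, 1) with Euclidean distance 5.831. For 4 points, brute-force pairwise comparison is shown above. For large n, the divide-and-conquer algorithm (sort by x, recurse on halves, check the dividing strip) achieves O(n log n).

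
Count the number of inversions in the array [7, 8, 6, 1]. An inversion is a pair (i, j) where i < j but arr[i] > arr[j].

Finding inversions in [7, 8, 6, 1]:

(0, 2): arr[0]=7 > arr[2]=6
(0, 3): arr[0]=7 > arr[3]=1
(1, 2): arr[1]=8 > arr[2]=6
(1, 3): arr[1]=8 > arr[3]=1
(2, 3): arr[2]=6 > arr[3]=1

Total inversions: 5

The array has 5 inversion(s): (0,2), (0,3), (1,2), (1,3), (2,3). Each pair (i,j) satisfies i < j and arr[i] > arr[j].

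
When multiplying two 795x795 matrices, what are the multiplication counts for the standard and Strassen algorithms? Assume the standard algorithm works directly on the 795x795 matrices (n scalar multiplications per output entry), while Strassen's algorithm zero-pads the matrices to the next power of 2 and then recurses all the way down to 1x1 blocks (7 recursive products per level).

Matrix multiplication for 795x795 matrices:

Strassen's algorithm requires power-of-2 dimensions. Pad 795x795 to 1024x1024 (next power of 2).

Standard algorithm: 795^3 = 502459875 multiplications
Strassen's algorithm: 7^(log2(1024)) = 7^10 = 282475249 multiplications
Savings: 502459875 - 282475249 = 219984626 multiplications

Standard: 502459875 multiplications (795^3). Strassen: 282475249 multiplications (7^10, after padding to 1024x1024). Strassen reduces 8 recursive multiplications to 7 at each level.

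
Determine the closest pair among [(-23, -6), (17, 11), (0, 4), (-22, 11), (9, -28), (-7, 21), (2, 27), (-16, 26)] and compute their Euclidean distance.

Computing all pairwise distances among 8 points:

d((-23, -6), (17, 11)) = 43.4626
d((-23, -6), (0, 4)) = 25.0799
d((-23, -6), (-22, 11)) = 17.0294
d((-23, -6), (9, -28)) = 38.833
d((-23, -6), (-7, 21)) = 31.3847
d((-23, -6), (2, 27)) = 41.4005
d((-23, -6), (-16, 26)) = 32.7567
d((17, 11), (0, 4)) = 18.3848
d((17, 11), (-22, 11)) = 39.0
d((17, 11), (9, -28)) = 39.8121
d((17, 11), (-7, 21)) = 26.0
d((17, 11), (2, 27)) = 21.9317
d((17, 11), (-16, 26)) = 36.2491
d((0, 4), (-22, 11)) = 23.0868
d((0, 4), (9, -28)) = 33.2415
d((0, 4), (-7, 21)) = 18.3848
d((0, 4), (2, 27)) = 23.0868
d((0, 4), (-16, 26)) = 27.2029
d((-22, 11), (9, -28)) = 49.8197
d((-22, 11), (-7, 21)) = 18.0278
d((-22, 11), (2, 27)) = 28.8444
d((-22, 11), (-16, 26)) = 16.1555
d((9, -28), (-7, 21)) = 51.5461
d((9, -28), (2, 27)) = 55.4437
d((9, -28), (-16, 26)) = 59.5063
d((-7, 21), (2, 27)) = 10.8167
d((-7, 21), (-16, 26)) = 10.2956 <-- minimum
d((2, 27), (-16, 26)) = 18.0278

Closest pair: (-7, 21) and (-16, 26) with distance 10.2956

The closest pair is (-7, 21) and (-16, 26) with Euclidean distance 10.2956. For 8 points, brute-force pairwise comparison is shown above. For large n, the divide-and-conquer algorithm (sort by x, recurse on halves, check the dividing strip) achieves O(n log n).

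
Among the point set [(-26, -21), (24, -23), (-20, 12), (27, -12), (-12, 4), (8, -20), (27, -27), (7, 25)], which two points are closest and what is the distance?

Computing all pairwise distances among 8 points:

d((-26, -21), (24, -23)) = 50.04
d((-26, -21), (-20, 12)) = 33.541
d((-26, -21), (27, -12)) = 53.7587
d((-26, -21), (-12, 4)) = 28.6531
d((-26, -21), (8, -20)) = 34.0147
d((-26, -21), (27, -27)) = 53.3385
d((-26, -21), (7, 25)) = 56.6127
d((24, -23), (-20, 12)) = 56.2228
d((24, -23), (27, -12)) = 11.4018
d((24, -23), (-12, 4)) = 45.0
d((24, -23), (8, -20)) = 16.2788
d((24, -23), (27, -27)) = 5.0 <-- minimum
d((24, -23), (7, 25)) = 50.9215
d((-20, 12), (27, -12)) = 52.7731
d((-20, 12), (-12, 4)) = 11.3137
d((-20, 12), (8, -20)) = 42.5206
d((-20, 12), (27, -27)) = 61.0737
d((-20, 12), (7, 25)) = 29.9666
d((27, -12), (-12, 4)) = 42.1545
d((27, -12), (8, -20)) = 20.6155
d((27, -12), (27, -27)) = 15.0
d((27, -12), (7, 25)) = 42.0595
d((-12, 4), (8, -20)) = 31.241
d((-12, 4), (27, -27)) = 49.8197
d((-12, 4), (7, 25)) = 28.3196
d((8, -20), (27, -27)) = 20.2485
d((8, -20), (7, 25)) = 45.0111
d((27, -27), (7, 25)) = 55.7136

Closest pair: (24, -23) and (27, -27) with distance 5.0

The closest pair is (24, -23) and (27, -27) with Euclidean distance 5.0. For 8 points, brute-force pairwise comparison is shown above. For large n, the divide-and-conquer algorithm (sort by x, recurse on halves, check the dividing strip) achieves O(n log n).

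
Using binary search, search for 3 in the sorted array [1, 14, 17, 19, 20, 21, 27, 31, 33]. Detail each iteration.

Binary search for 3 in [1, 14, 17, 19, 20, 21, 27, 31, 33]:

lo=0, hi=8, mid=4, arr[mid]=20 -> 20 > 3, search left half
lo=0, hi=3, mid=1, arr[mid]=14 -> 14 > 3, search left half
lo=0, hi=0, mid=0, arr[mid]=1 -> 1 < 3, search right half
lo=1 > hi=0, target 3 not found

Binary search determines that 3 is not in the array after 3 comparisons. The search space was exhausted without finding the target.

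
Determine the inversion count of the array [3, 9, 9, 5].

Finding inversions in [3, 9, 9, 5]:

(1, 3): arr[1]=9 > arr[3]=5
(2, 3): arr[2]=9 > arr[3]=5

Total inversions: 2

The array has 2 inversion(s): (1,3), (2,3). Each pair (i,j) satisfies i < j and arr[i] > arr[j].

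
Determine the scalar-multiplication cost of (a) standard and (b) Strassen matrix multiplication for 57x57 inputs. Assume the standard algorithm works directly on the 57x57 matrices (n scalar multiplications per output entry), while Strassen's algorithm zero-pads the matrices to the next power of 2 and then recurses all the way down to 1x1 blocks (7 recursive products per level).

Matrix multiplication for 57x57 matrices:

Strassen's algorithm requires power-of-2 dimensions. Pad 57x57 to 64x64 (next power of 2).

Standard algorithm: 57^3 = 185193 multiplications
Strassen's algorithm: 7^(log2(64)) = 7^6 = 117649 multiplications
Savings: 185193 - 117649 = 67544 multiplications

Standard: 185193 multiplications (57^3). Strassen: 117649 multiplications (7^6, after padding to 64x64). Strassen reduces 8 recursive multiplications to 7 at each level.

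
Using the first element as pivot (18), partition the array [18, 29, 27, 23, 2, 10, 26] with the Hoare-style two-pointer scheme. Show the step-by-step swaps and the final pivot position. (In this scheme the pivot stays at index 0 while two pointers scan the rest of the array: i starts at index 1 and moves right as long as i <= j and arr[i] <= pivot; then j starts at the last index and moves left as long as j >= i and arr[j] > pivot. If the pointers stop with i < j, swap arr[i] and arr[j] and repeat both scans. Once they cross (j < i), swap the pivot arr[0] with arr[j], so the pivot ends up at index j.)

Hoare-style two-pointer partition with pivot = 18:

Initial array: [18, 29, 27, 23, 2, 10, 26]

Pointers start at i = 1, j = 6.
i stops at index 1 (arr[1]=29 > 18), j stops at index 5 (arr[5]=10 <= 18): swap arr[1] and arr[5], array becomes [18, 10, 27, 23, 2, 29, 26]
i stops at index 2 (arr[2]=27 > 18), j stops at index 4 (arr[4]=2 <= 18): swap arr[2] and arr[4], array becomes [18, 10, 2, 23, 27, 29, 26]
i ends at 3, j ends at 2: the pointers have crossed (j < i), so scanning stops.

Swap pivot arr[0] with arr[2] to place pivot at position 2: [2, 10, 18, 23, 27, 29, 26]
Pivot position: 2

After partitioning with pivot 18, the array becomes [2, 10, 18, 23, 27, 29, 26]. The pivot is placed at index 2. All elements to the left of the pivot are <= 18, and all elements to the right are > 18.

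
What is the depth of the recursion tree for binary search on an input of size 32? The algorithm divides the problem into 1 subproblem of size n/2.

For divide and conquer with division factor 2:

Problem sizes at each level:
Level 0: 32
Level 1: 16
Level 2: 8
Level 3: 4
Level 4: 2
Level 5: 1

The root is level 0 and the size-1 base case is level 5 (the tree spans levels 0 through 5, i.e. 6 levels counting the root), so the depth is the number of divisions: log_2(32) = 5

The recursion tree depth is log_2(32) = 5. At each level, the problem size is divided by 2, so it takes 5 divisions to reduce to a base case of size 1. The algorithm makes 1 recursive call at each level.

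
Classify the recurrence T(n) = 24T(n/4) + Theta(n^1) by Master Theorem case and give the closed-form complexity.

Master Theorem for T(n) = 24T(n/4) + O(n^1):

a = 24, b = 4, c = 1
log_b(a) = log_4(24) = 2.2925

Case 1: c = 1 < log_4(24) = 2.2925
T(n) = O(n^(log_4 24))

For T(n) = 24T(n/4) + O(n^1): log_4(24) = 2.2925. This is Case 1 of the Master Theorem (c < log_b(a), work dominated by leaves), giving O(n^(log_4 24)).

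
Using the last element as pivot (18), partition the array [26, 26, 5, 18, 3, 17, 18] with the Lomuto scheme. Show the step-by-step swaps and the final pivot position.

Lomuto partition with pivot = 18:

Initial array: [26, 26, 5, 18, 3, 17, 18]

arr[0]=26 > 18: no swap
arr[1]=26 > 18: no swap
arr[2]=5 <= 18: swap with position 0, array becomes [5, 26, 26, 18, 3, 17, 18]
arr[3]=18 <= 18: swap with position 1, array becomes [5, 18, 26, 26, 3, 17, 18]
arr[4]=3 <= 18: swap with position 2, array becomes [5, 18, 3, 26, 26, 17, 18]
arr[5]=17 <= 18: swap with position 3, array becomes [5, 18, 3, 17, 26, 26, 18]

Place pivot at position 4: [5, 18, 3, 17, 18, 26, 26]
Pivot position: 4

After partitioning with pivot 18, the array becomes [5, 18, 3, 17, 18, 26, 26]. The pivot is placed at index 4. All elements to the left of the pivot are <= 18, and all elements to the right are > 18.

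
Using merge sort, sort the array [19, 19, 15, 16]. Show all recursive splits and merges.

Merge sort trace:

Split: [19, 19, 15, 16] -> [19, 19] and [15, 16]
  Split: [19, 19] -> [19] and [19]
  Merge: [19] + [19] -> [19, 19]
  Split: [15, 16] -> [15] and [16]
  Merge: [15] + [16] -> [15, 16]
Merge: [19, 19] + [15, 16] -> [15, 16, 19, 19]

Final sorted array: [15, 16, 19, 19]

The merge sort proceeds by recursively splitting the array and merging sorted halves.
After all merges, the sorted array is [15, 16, 19, 19].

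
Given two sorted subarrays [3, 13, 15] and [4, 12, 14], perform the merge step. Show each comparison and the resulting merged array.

Merging process:

Compare 3 vs 4: take 3 from left. Merged: [3]
Compare 13 vs 4: take 4 from right. Merged: [3, 4]
Compare 13 vs 12: take 12 from right. Merged: [3, 4, 12]
Compare 13 vs 14: take 13 from left. Merged: [3, 4, 12, 13]
Compare 15 vs 14: take 14 from right. Merged: [3, 4, 12, 13, 14]
Append remaining from left: [15]. Merged: [3, 4, 12, 13, 14, 15]

Final merged array: [3, 4, 12, 13, 14, 15]
Total comparisons: 5

The merged array is [3, 4, 12, 13, 14, 15], requiring 5 comparisons. The merge step runs in O(n) time where n is the total number of elements.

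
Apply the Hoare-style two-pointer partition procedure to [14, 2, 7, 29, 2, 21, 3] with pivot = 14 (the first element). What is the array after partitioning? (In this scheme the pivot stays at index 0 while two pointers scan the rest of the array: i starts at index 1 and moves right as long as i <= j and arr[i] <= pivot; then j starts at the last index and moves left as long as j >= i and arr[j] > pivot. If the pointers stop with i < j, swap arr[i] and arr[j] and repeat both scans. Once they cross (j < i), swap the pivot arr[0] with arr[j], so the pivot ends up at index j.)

Hoare-style two-pointer partition with pivot = 14:

Initial array: [14, 2, 7, 29, 2, 21, 3]

Pointers start at i = 1, j = 6.
i stops at index 3 (arr[3]=29 > 14), j stops at index 6 (arr[6]=3 <= 14): swap arr[3] and arr[6], array becomes [14, 2, 7, 3, 2, 21, 29]
i ends at 5, j ends at 4: the pointers have crossed (j < i), so scanning stops.

Swap pivot arr[0] with arr[4] to place pivot at position 4: [2, 2, 7, 3, 14, 21, 29]
Pivot position: 4

After partitioning with pivot 14, the array becomes [2, 2, 7, 3, 14, 21, 29]. The pivot is placed at index 4. All elements to the left of the pivot are <= 14, and all elements to the right are > 14.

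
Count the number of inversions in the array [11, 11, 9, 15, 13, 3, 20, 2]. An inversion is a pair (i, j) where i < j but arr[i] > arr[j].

Finding inversions in [11, 11, 9, 15, 13, 3, 20, 2]:

(0, 2): arr[0]=11 > arr[2]=9
(0, 5): arr[0]=11 > arr[5]=3
(0, 7): arr[0]=11 > arr[7]=2
(1, 2): arr[1]=11 > arr[2]=9
(1, 5): arr[1]=11 > arr[5]=3
(1, 7): arr[1]=11 > arr[7]=2
(2, 5): arr[2]=9 > arr[5]=3
(2, 7): arr[2]=9 > arr[7]=2
(3, 4): arr[3]=15 > arr[4]=13
(3, 5): arr[3]=15 > arr[5]=3
(3, 7): arr[3]=15 > arr[7]=2
(4, 5): arr[4]=13 > arr[5]=3
(4, 7): arr[4]=13 > arr[7]=2
(5, 7): arr[5]=3 > arr[7]=2
(6, 7): arr[6]=20 > arr[7]=2

Total inversions: 15

The array has 15 inversion(s): (0,2), (0,5), (0,7), (1,2), (1,5), (1,7), (2,5), (2,7), (3,4), (3,5), (3,7), (4,5), (4,7), (5,7), (6,7). Each pair (i,j) satisfies i < j and arr[i] > arr[j].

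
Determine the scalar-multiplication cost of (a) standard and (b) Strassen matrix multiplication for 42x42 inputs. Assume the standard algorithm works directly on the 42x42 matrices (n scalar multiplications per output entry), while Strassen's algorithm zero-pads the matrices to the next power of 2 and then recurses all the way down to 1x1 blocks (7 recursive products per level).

Matrix multiplication for 42x42 matrices:

Strassen's algorithm requires power-of-2 dimensions. Pad 42x42 to 64x64 (next power of 2).

Standard algorithm: 42^3 = 74088 multiplications
Strassen's algorithm: 7^(log2(64)) = 7^6 = 117649 multiplications
Difference: 74088 - 117649 = -43561 (Strassen uses MORE here due to padding overhead — for small or just-over-power-of-2 n, padding can outweigh the per-level savings)

Standard: 74088 multiplications (42^3). Strassen: 117649 multiplications (7^6, after padding to 64x64). Strassen reduces 8 recursive multiplications to 7 at each level.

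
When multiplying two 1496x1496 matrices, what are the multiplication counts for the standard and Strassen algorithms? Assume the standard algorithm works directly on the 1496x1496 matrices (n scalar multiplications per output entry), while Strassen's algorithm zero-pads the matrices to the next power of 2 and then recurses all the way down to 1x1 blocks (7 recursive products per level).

Matrix multiplication for 1496x1496 matrices:

Strassen's algorithm requires power-of-2 dimensions. Pad 1496x1496 to 2048x2048 (next power of 2).

Standard algorithm: 1496^3 = 3348071936 multiplications
Strassen's algorithm: 7^(log2(2048)) = 7^11 = 1977326743 multiplications
Savings: 3348071936 - 1977326743 = 1370745193 multiplications

Standard: 3348071936 multiplications (1496^3). Strassen: 1977326743 multiplications (7^11, after padding to 2048x2048). Strassen reduces 8 recursive multiplications to 7 at each level.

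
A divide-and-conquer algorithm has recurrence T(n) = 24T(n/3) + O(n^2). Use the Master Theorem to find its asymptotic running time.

Master Theorem for T(n) = 24T(n/3) + O(n^2):

a = 24, b = 3, c = 2
log_b(a) = log_3(24) = 2.8928

Case 1: c = 2 < log_3(24) = 2.8928
T(n) = O(n^(log_3 24))

For T(n) = 24T(n/3) + O(n^2): log_3(24) = 2.8928. This is Case 1 of the Master Theorem (c < log_b(a), work dominated by leaves), giving O(n^(log_3 24)).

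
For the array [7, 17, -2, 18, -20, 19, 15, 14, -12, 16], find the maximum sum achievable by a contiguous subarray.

Using Kadane's algorithm on [7, 17, -2, 18, -20, 19, 15, 14, -12, 16]:

Scanning through the array:
Position 1 (value 17): max_ending_here = 24, max_so_far = 24
Position 2 (value -2): max_ending_here = 22, max_so_far = 24
Position 3 (value 18): max_ending_here = 40, max_so_far = 40
Position 4 (value -20): max_ending_here = 20, max_so_far = 40
Position 5 (value 19): max_ending_here = 39, max_so_far = 40
Position 6 (value 15): max_ending_here = 54, max_so_far = 54
Position 7 (value 14): max_ending_here = 68, max_so_far = 68
Position 8 (value -12): max_ending_here = 56, max_so_far = 68
Position 9 (value 16): max_ending_here = 72, max_so_far = 72

Maximum subarray: [7, 17, -2, 18, -20, 19, 15, 14, -12, 16]
Maximum sum: 72

The maximum subarray is [7, 17, -2, 18, -20, 19, 15, 14, -12, 16] with sum 72. This subarray runs from index 0 to index 9.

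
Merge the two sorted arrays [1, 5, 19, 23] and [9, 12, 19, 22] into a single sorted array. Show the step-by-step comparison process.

Merging process:

Compare 1 vs 9: take 1 from left. Merged: [1]
Compare 5 vs 9: take 5 from left. Merged: [1, 5]
Compare 19 vs 9: take 9 from right. Merged: [1, 5, 9]
Compare 19 vs 12: take 12 from right. Merged: [1, 5, 9, 12]
Compare 19 vs 19: take 19 from left. Merged: [1, 5, 9, 12, 19]
Compare 23 vs 19: take 19 from right. Merged: [1, 5, 9, 12, 19, 19]
Compare 23 vs 22: take 22 from right. Merged: [1, 5, 9, 12, 19, 19, 22]
Append remaining from left: [23]. Merged: [1, 5, 9, 12, 19, 19, 22, 23]

Final merged array: [1, 5, 9, 12, 19, 19, 22, 23]
Total comparisons: 7

The merged array is [1, 5, 9, 12, 19, 19, 22, 23], requiring 7 comparisons. The merge step runs in O(n) time where n is the total number of elements.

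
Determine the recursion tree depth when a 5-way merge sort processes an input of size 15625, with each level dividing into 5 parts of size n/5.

For divide and conquer with division factor 5:

Problem sizes at each level:
Level 0: 15625
Level 1: 3125
Level 2: 625
Level 3: 125
Level 4: 25
Level 5: 5
Level 6: 1

The root is level 0 and the size-1 base case is level 6 (the tree spans levels 0 through 6, i.e. 7 levels counting the root), so the depth is the number of divisions: log_5(15625) = 6

The recursion tree depth is log_5(15625) = 6. At each level, the problem size is divided by 5, so it takes 6 divisions to reduce to a base case of size 1. The algorithm makes 5 recursive calls at each level.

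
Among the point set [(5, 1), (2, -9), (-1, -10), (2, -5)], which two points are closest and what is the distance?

Computing all pairwise distances among 4 points:

d((5, 1), (2, -9)) = 10.4403
d((5, 1), (-1, -10)) = 12.53
d((5, 1), (2, -5)) = 6.7082
d((2, -9), (-1, -10)) = 3.1623 <-- minimum
d((2, -9), (2, -5)) = 4.0
d((-1, -10), (2, -5)) = 5.831

Closest pair: (2, -9) and (-1, -10) with distance 3.1623

The closest pair is (2, -9) and (-1, -10) with Euclidean distance 3.1623. For 4 points, brute-force pairwise comparison is shown above. For large n, the divide-and-conquer algorithm (sort by x, recurse on halves, check the dividing strip) achieves O(n log n).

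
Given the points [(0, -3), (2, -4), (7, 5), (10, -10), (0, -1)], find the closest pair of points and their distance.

Computing all pairwise distances among 5 points:

d((0, -3), (2, -4)) = 2.2361
d((0, -3), (7, 5)) = 10.6301
d((0, -3), (10, -10)) = 12.2066
d((0, -3), (0, -1)) = 2.0 <-- minimum
d((2, -4), (7, 5)) = 10.2956
d((2, -4), (10, -10)) = 10.0
d((2, -4), (0, -1)) = 3.6056
d((7, 5), (10, -10)) = 15.2971
d((7, 5), (0, -1)) = 9.2195
d((10, -10), (0, -1)) = 13.4536

Closest pair: (0, -3) and (0, -1) with distance 2.0

The closest pair is (0, -3) and (0, -1) with Euclidean distance 2.0. For 5 points, brute-force pairwise comparison is shown above. For large n, the divide-and-conquer algorithm (sort by x, recurse on halves, check the dividing strip) achieves O(n log n).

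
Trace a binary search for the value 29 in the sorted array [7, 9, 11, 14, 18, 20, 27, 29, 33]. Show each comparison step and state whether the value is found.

Binary search for 29 in [7, 9, 11, 14, 18, 20, 27, 29, 33]:

lo=0, hi=8, mid=4, arr[mid]=18 -> 18 < 29, search right half
lo=5, hi=8, mid=6, arr[mid]=27 -> 27 < 29, search right half
lo=7, hi=8, mid=7, arr[mid]=29 -> Found target at index 7!

Binary search finds 29 at index 7 after 3 comparisons. The search repeatedly halves the search space by comparing with the middle element.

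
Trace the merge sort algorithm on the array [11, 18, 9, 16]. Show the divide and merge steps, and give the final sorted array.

Merge sort trace:

Split: [11, 18, 9, 16] -> [11, 18] and [9, 16]
  Split: [11, 18] -> [11] and [18]
  Merge: [11] + [18] -> [11, 18]
  Split: [9, 16] -> [9] and [16]
  Merge: [9] + [16] -> [9, 16]
Merge: [11, 18] + [9, 16] -> [9, 11, 16, 18]

Final sorted array: [9, 11, 16, 18]

The merge sort proceeds by recursively splitting the array and merging sorted halves.
After all merges, the sorted array is [9, 11, 16, 18].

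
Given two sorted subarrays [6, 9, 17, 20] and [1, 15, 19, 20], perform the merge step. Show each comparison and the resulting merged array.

Merging process:

Compare 6 vs 1: take 1 from right. Merged: [1]
Compare 6 vs 15: take 6 from left. Merged: [1, 6]
Compare 9 vs 15: take 9 from left. Merged: [1, 6, 9]
Compare 17 vs 15: take 15 from right. Merged: [1, 6, 9, 15]
Compare 17 vs 19: take 17 from left. Merged: [1, 6, 9, 15, 17]
Compare 20 vs 19: take 19 from right. Merged: [1, 6, 9, 15, 17, 19]
Compare 20 vs 20: take 20 from left. Merged: [1, 6, 9, 15, 17, 19, 20]
Append remaining from right: [20]. Merged: [1, 6, 9, 15, 17, 19, 20, 20]

Final merged array: [1, 6, 9, 15, 17, 19, 20, 20]
Total comparisons: 7

The merged array is [1, 6, 9, 15, 17, 19, 20, 20], requiring 7 comparisons. The merge step runs in O(n) time where n is the total number of elements.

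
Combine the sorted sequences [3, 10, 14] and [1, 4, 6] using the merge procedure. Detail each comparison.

Merging process:

Compare 3 vs 1: take 1 from right. Merged: [1]
Compare 3 vs 4: take 3 from left. Merged: [1, 3]
Compare 10 vs 4: take 4 from right. Merged: [1, 3, 4]
Compare 10 vs 6: take 6 from right. Merged: [1, 3, 4, 6]
Append remaining from left: [10, 14]. Merged: [1, 3, 4, 6, 10, 14]

Final merged array: [1, 3, 4, 6, 10, 14]
Total comparisons: 4

The merged array is [1, 3, 4, 6, 10, 14], requiring 4 comparisons. The merge step runs in O(n) time where n is the total number of elements.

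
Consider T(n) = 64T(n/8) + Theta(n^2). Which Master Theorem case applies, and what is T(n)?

Master Theorem for T(n) = 64T(n/8) + O(n^2):

a = 64, b = 8, c = 2
log_b(a) = log_8(64) = 2.0000

Case 2: c = 2 = log_8(64) = 2.0000
T(n) = O(n^2 log n) = O(n^2 log n)

For T(n) = 64T(n/8) + O(n^2): log_8(64) = 2.0000. This is Case 2 of the Master Theorem (c = log_b(a), equal work at all levels), giving O(n^2 log n).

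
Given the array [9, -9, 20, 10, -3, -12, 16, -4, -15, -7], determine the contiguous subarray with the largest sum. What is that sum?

Using Kadane's algorithm on [9, -9, 20, 10, -3, -12, 16, -4, -15, -7]:

Scanning through the array:
Position 1 (value -9): max_ending_here = 0, max_so_far = 9
Position 2 (value 20): max_ending_here = 20, max_so_far = 20
Position 3 (value 10): max_ending_here = 30, max_so_far = 30
Position 4 (value -3): max_ending_here = 27, max_so_far = 30
Position 5 (value -12): max_ending_here = 15, max_so_far = 30
Position 6 (value 16): max_ending_here = 31, max_so_far = 31
Position 7 (value -4): max_ending_here = 27, max_so_far = 31
Position 8 (value -15): max_ending_here = 12, max_so_far = 31
Position 9 (value -7): max_ending_here = 5, max_so_far = 31

Maximum subarray: [9, -9, 20, 10, -3, -12, 16]
Maximum sum: 31

The maximum subarray is [9, -9, 20, 10, -3, -12, 16] with sum 31. This subarray runs from index 0 to index 6.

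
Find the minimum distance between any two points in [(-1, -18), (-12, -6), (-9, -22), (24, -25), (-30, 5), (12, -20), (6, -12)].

Computing all pairwise distances among 7 points:

d((-1, -18), (-12, -6)) = 16.2788
d((-1, -18), (-9, -22)) = 8.9443 <-- minimum
d((-1, -18), (24, -25)) = 25.9615
d((-1, -18), (-30, 5)) = 37.0135
d((-1, -18), (12, -20)) = 13.1529
d((-1, -18), (6, -12)) = 9.2195
d((-12, -6), (-9, -22)) = 16.2788
d((-12, -6), (24, -25)) = 40.7063
d((-12, -6), (-30, 5)) = 21.095
d((-12, -6), (12, -20)) = 27.7849
d((-12, -6), (6, -12)) = 18.9737
d((-9, -22), (24, -25)) = 33.1361
d((-9, -22), (-30, 5)) = 34.2053
d((-9, -22), (12, -20)) = 21.095
d((-9, -22), (6, -12)) = 18.0278
d((24, -25), (-30, 5)) = 61.7738
d((24, -25), (12, -20)) = 13.0
d((24, -25), (6, -12)) = 22.2036
d((-30, 5), (12, -20)) = 48.8774
d((-30, 5), (6, -12)) = 39.8121
d((12, -20), (6, -12)) = 10.0

Closest pair: (-1, -18) and (-9, -22) with distance 8.9443

The closest pair is (-1, -18) and (-9, -22) with Euclidean distance 8.9443. For 7 points, brute-force pairwise comparison is shown above. For large n, the divide-and-conquer algorithm (sort by x, recurse on halves, check the dividing strip) achieves O(n log n).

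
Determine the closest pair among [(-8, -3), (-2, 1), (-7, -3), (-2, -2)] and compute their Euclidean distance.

Computing all pairwise distances among 4 points:

d((-8, -3), (-2, 1)) = 7.2111
d((-8, -3), (-7, -3)) = 1.0 <-- minimum
d((-8, -3), (-2, -2)) = 6.0828
d((-2, 1), (-7, -3)) = 6.4031
d((-2, 1), (-2, -2)) = 3.0
d((-7, -3), (-2, -2)) = 5.099

Closest pair: (-8, -3) and (-7, -3) with distance 1.0

The closest pair is (-8, -3) and (-7, -3) with Euclidean distance 1.0. For 4 points, brute-force pairwise comparison is shown above. For large n, the divide-and-conquer algorithm (sort by x, recurse on halves, check the dividing strip) achieves O(n log n).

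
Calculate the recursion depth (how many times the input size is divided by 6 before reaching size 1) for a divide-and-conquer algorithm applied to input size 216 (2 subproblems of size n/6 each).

For divide and conquer with division factor 6:

Problem sizes at each level:
Level 0: 216
Level 1: 36
Level 2: 6
Level 3: 1

The root is level 0 and the size-1 base case is level 3 (the tree spans levels 0 through 3, i.e. 4 levels counting the root), so the depth is the number of divisions: log_6(216) = 3

The recursion tree depth is log_6(216) = 3. At each level, the problem size is divided by 6, so it takes 3 divisions to reduce to a base case of size 1. The algorithm makes 2 recursive calls at each level.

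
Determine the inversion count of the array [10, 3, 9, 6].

Finding inversions in [10, 3, 9, 6]:

(0, 1): arr[0]=10 > arr[1]=3
(0, 2): arr[0]=10 > arr[2]=9
(0, 3): arr[0]=10 > arr[3]=6
(2, 3): arr[2]=9 > arr[3]=6

Total inversions: 4

The array has 4 inversion(s): (0,1), (0,2), (0,3), (2,3). Each pair (i,j) satisfies i < j and arr[i] > arr[j].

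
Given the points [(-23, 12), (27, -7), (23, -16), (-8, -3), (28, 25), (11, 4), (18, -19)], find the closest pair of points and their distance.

Computing all pairwise distances among 7 points:

d((-23, 12), (27, -7)) = 53.4883
d((-23, 12), (23, -16)) = 53.8516
d((-23, 12), (-8, -3)) = 21.2132
d((-23, 12), (28, 25)) = 52.6308
d((-23, 12), (11, 4)) = 34.9285
d((-23, 12), (18, -19)) = 51.4004
d((27, -7), (23, -16)) = 9.8489
d((27, -7), (-8, -3)) = 35.2278
d((27, -7), (28, 25)) = 32.0156
d((27, -7), (11, 4)) = 19.4165
d((27, -7), (18, -19)) = 15.0
d((23, -16), (-8, -3)) = 33.6155
d((23, -16), (28, 25)) = 41.3038
d((23, -16), (11, 4)) = 23.3238
d((23, -16), (18, -19)) = 5.831 <-- minimum
d((-8, -3), (28, 25)) = 45.607
d((-8, -3), (11, 4)) = 20.2485
d((-8, -3), (18, -19)) = 30.5287
d((28, 25), (11, 4)) = 27.0185
d((28, 25), (18, -19)) = 45.1221
d((11, 4), (18, -19)) = 24.0416

Closest pair: (23, -16) and (18, -19) with distance 5.831

The closest pair is (23, -16) and (18, -19) with Euclidean distance 5.831. For 7 points, brute-force pairwise comparison is shown above. For large n, the divide-and-conquer algorithm (sort by x, recurse on halves, check the dividing strip) achieves O(n log n).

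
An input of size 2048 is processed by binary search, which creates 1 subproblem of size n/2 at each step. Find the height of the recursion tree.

For divide and conquer with division factor 2:

Problem sizes at each level:
Level 0: 2048
Level 1: 1024
Level 2: 512
Level 3: 256
Level 4: 128
Level 5: 64
Level 6: 32
Level 7: 16
Level 8: 8
Level 9: 4
Level 10: 2
Level 11: 1

The root is level 0 and the size-1 base case is level 11 (the tree spans levels 0 through 11, i.e. 12 levels counting the root), so the depth is the number of divisions: log_2(2048) = 11

The recursion tree depth is log_2(2048) = 11. At each level, the problem size is divided by 2, so it takes 11 divisions to reduce to a base case of size 1. The algorithm makes 1 recursive call at each level.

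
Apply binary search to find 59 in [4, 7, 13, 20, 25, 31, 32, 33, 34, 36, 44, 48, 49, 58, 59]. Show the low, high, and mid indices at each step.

Binary search for 59 in [4, 7, 13, 20, 25, 31, 32, 33, 34, 36, 44, 48, 49, 58, 59]:

lo=0, hi=14, mid=7, arr[mid]=33 -> 33 < 59, search right half
lo=8, hi=14, mid=11, arr[mid]=48 -> 48 < 59, search right half
lo=12, hi=14, mid=13, arr[mid]=58 -> 58 < 59, search right half
lo=14, hi=14, mid=14, arr[mid]=59 -> Found target at index 14!

Binary search finds 59 at index 14 after 4 comparisons. The search repeatedly halves the search space by comparing with the middle element.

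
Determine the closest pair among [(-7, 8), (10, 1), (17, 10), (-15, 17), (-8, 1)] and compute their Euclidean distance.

Computing all pairwise distances among 5 points:

d((-7, 8), (10, 1)) = 18.3848
d((-7, 8), (17, 10)) = 24.0832
d((-7, 8), (-15, 17)) = 12.0416
d((-7, 8), (-8, 1)) = 7.0711 <-- minimum
d((10, 1), (17, 10)) = 11.4018
d((10, 1), (-15, 17)) = 29.6816
d((10, 1), (-8, 1)) = 18.0
d((17, 10), (-15, 17)) = 32.7567
d((17, 10), (-8, 1)) = 26.5707
d((-15, 17), (-8, 1)) = 17.4642

Closest pair: (-7, 8) and (-8, 1) with distance 7.0711

The closest pair is (-7, 8) and (-8, 1) with Euclidean distance 7.0711. For 5 points, brute-force pairwise comparison is shown above. For large n, the divide-and-conquer algorithm (sort by x, recurse on halves, check the dividing strip) achieves O(n log n).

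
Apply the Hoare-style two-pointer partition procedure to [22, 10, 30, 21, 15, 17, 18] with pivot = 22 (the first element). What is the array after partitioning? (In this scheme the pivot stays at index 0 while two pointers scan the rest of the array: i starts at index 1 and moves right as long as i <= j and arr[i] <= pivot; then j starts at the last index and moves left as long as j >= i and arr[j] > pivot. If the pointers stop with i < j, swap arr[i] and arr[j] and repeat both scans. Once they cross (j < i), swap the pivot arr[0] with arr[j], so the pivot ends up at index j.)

Hoare-style two-pointer partition with pivot = 22:

Initial array: [22, 10, 30, 21, 15, 17, 18]

Pointers start at i = 1, j = 6.
i stops at index 2 (arr[2]=30 > 22), j stops at index 6 (arr[6]=18 <= 22): swap arr[2] and arr[6], array becomes [22, 10, 18, 21, 15, 17, 30]
i ends at 6, j ends at 5: the pointers have crossed (j < i), so scanning stops.

Swap pivot arr[0] with arr[5] to place pivot at position 5: [17, 10, 18, 21, 15, 22, 30]
Pivot position: 5

After partitioning with pivot 22, the array becomes [17, 10, 18, 21, 15, 22, 30]. The pivot is placed at index 5. All elements to the left of the pivot are <= 22, and all elements to the right are > 22.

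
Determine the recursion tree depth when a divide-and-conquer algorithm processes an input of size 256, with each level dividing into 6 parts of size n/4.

For divide and conquer with division factor 4:

Problem sizes at each level:
Level 0: 256
Level 1: 64
Level 2: 16
Level 3: 4
Level 4: 1

The root is level 0 and the size-1 base case is level 4 (the tree spans levels 0 through 4, i.e. 5 levels counting the root), so the depth is the number of divisions: log_4(256) = 4

The recursion tree depth is log_4(256) = 4. At each level, the problem size is divided by 4, so it takes 4 divisions to reduce to a base case of size 1. The algorithm makes 6 recursive calls at each level.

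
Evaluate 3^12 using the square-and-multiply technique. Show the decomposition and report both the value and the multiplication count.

Computing 3^12 by squaring (build up from 3^1; each line after the first costs one multiplication):

3^1 = 3
3^2 = (3^1)^2 = 3^2 = 9
3^3 = 3 * 3^2 = 3 * 9 = 27
3^6 = (3^3)^2 = 27^2 = 729
3^12 = (3^6)^2 = 729^2 = 531441

Result: 531441
Multiplications needed: 4 (4 lines after 3^1)

3^12 = 531441. Using exponentiation by squaring, this requires 4 multiplications. The key idea: if the exponent is even, square the half-power; if odd, multiply by the base once.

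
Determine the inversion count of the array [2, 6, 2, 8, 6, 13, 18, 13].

Finding inversions in [2, 6, 2, 8, 6, 13, 18, 13]:

(1, 2): arr[1]=6 > arr[2]=2
(3, 4): arr[3]=8 > arr[4]=6
(6, 7): arr[6]=18 > arr[7]=13

Total inversions: 3

The array has 3 inversion(s): (1,2), (3,4), (6,7). Each pair (i,j) satisfies i < j and arr[i] > arr[j].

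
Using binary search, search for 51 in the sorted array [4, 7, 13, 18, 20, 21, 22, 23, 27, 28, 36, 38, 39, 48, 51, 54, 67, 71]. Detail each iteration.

Binary search for 51 in [4, 7, 13, 18, 20, 21, 22, 23, 27, 28, 36, 38, 39, 48, 51, 54, 67, 71]:

lo=0, hi=17, mid=8, arr[mid]=27 -> 27 < 51, search right half
lo=9, hi=17, mid=13, arr[mid]=48 -> 48 < 51, search right half
lo=14, hi=17, mid=15, arr[mid]=54 -> 54 > 51, search left half
lo=14, hi=14, mid=14, arr[mid]=51 -> Found target at index 14!

Binary search finds 51 at index 14 after 4 comparisons. The search repeatedly halves the search space by comparing with the middle element.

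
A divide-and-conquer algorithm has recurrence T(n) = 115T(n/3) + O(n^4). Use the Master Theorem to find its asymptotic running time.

Master Theorem for T(n) = 115T(n/3) + O(n^4):

a = 115, b = 3, c = 4
log_b(a) = log_3(115) = 4.3190

Case 1: c = 4 < log_3(115) = 4.3190
T(n) = O(n^(log_3 115))

For T(n) = 115T(n/3) + O(n^4): log_3(115) = 4.3190. This is Case 1 of the Master Theorem (c < log_b(a), work dominated by leaves), giving O(n^(log_3 115)).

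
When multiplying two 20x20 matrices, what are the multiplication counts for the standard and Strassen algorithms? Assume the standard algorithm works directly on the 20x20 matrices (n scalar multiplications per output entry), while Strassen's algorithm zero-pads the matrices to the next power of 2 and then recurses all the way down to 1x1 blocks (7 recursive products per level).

Matrix multiplication for 20x20 matrices:

Strassen's algorithm requires power-of-2 dimensions. Pad 20x20 to 32x32 (next power of 2).

Standard algorithm: 20^3 = 8000 multiplications
Strassen's algorithm: 7^(log2(32)) = 7^5 = 16807 multiplications
Difference: 8000 - 16807 = -8807 (Strassen uses MORE here due to padding overhead — for small or just-over-power-of-2 n, padding can outweigh the per-level savings)

Standard: 8000 multiplications (20^3). Strassen: 16807 multiplications (7^5, after padding to 32x32). Strassen reduces 8 recursive multiplications to 7 at each level.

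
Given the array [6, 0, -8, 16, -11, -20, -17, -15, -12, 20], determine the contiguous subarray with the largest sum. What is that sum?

Using Kadane's algorithm on [6, 0, -8, 16, -11, -20, -17, -15, -12, 20]:

Scanning through the array:
Position 1 (value 0): max_ending_here = 6, max_so_far = 6
Position 2 (value -8): max_ending_here = -2, max_so_far = 6
Position 3 (value 16): max_ending_here = 16, max_so_far = 16
Position 4 (value -11): max_ending_here = 5, max_so_far = 16
Position 5 (value -20): max_ending_here = -15, max_so_far = 16
Position 6 (value -17): max_ending_here = -17, max_so_far = 16
Position 7 (value -15): max_ending_here = -15, max_so_far = 16
Position 8 (value -12): max_ending_here = -12, max_so_far = 16
Position 9 (value 20): max_ending_here = 20, max_so_far = 20

Maximum subarray: [20]
Maximum sum: 20

The maximum subarray is [20] with sum 20. This subarray runs from index 9 to index 9.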